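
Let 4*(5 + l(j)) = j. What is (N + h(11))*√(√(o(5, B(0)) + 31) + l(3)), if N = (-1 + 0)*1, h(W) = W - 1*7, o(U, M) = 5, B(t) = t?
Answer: 3*√7/2 ≈ 3.9686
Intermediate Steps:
h(W) = -7 + W (h(W) = W - 7 = -7 + W)
N = -1 (N = -1*1 = -1)
l(j) = -5 + j/4
(N + h(11))*√(√(o(5, B(0)) + 31) + l(3)) = (-1 + (-7 + 11))*√(√(5 + 31) + (-5 + (¼)*3)) = (-1 + 4)*√(√36 + (-5 + ¾)) = 3*√(6 - 17/4) = 3*√(7/4) = 3*(√7/2) = 3*√7/2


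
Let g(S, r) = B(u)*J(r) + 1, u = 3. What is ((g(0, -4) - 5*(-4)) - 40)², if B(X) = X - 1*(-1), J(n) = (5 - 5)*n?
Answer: 361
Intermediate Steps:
J(n) = 0 (J(n) = 0*n = 0)
B(X) = 1 + X (B(X) = X + 1 = 1 + X)
g(S, r) = 1 (g(S, r) = (1 + 3)*0 + 1 = 4*0 + 1 = 0 + 1 = 1)
((g(0, -4) - 5*(-4)) - 40)² = ((1 - 5*(-4)) - 40)² = ((1 + 20) - 40)² = (21 - 40)² = (-19)² = 361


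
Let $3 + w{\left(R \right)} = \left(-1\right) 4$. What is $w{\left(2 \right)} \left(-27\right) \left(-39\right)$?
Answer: $-7371$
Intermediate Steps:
$w{\left(R \right)} = -7$ ($w{\left(R \right)} = -3 - 4 = -7$)
$w{\left(2 \right)} \left(-27\right) \left(-39\right) = \left(-7\right) \left(-27\right) \left(-39\right) = 189 \left(-39\right) = -7371$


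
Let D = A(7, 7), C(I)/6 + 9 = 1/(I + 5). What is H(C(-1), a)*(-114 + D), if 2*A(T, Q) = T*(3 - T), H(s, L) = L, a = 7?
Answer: -896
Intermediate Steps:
C(I) = -54 + 6/(5 + I) (C(I) = -54 + 6/(I + 5) = -54 + 6/(5 + I))
A(T, Q) = T*(3 - T)/2 (A(T, Q) = (T*(3 - T))/2 = T*(3 - T)/2)
D = -14 (D = (1/2)*7*(3 - 1*7) = (1/2)*7*(3 - 7) = (1/2)*7*(-4) = -14)
H(C(-1), a)*(-114 + D) = 7*(-114 - 14) = 7*(-128) = -896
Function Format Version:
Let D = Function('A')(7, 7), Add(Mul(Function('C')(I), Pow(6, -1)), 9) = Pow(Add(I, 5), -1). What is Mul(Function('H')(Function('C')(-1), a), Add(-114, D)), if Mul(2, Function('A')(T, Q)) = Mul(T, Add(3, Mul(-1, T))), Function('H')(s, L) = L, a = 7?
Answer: -896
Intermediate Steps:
Function('C')(I) = Add(-54, Mul(6, Pow(Add(5, I), -1))) (Function('C')(I) = Add(-54, Mul(6, Pow(Add(I, 5), -1))) = Add(-54, Mul(6, Pow(Add(5, I), -1))))
Function('A')(T, Q) = Mul(Rational(1, 2), T, Add(3, Mul(-1, T))) (Function('A')(T, Q) = Mul(Rational(1, 2), Mul(T, Add(3, Mul(-1, T)))) = Mul(Rational(1, 2), T, Add(3, Mul(-1, T))))
D = -14 (D = Mul(Rational(1, 2), 7, Add(3, Mul(-1, 7))) = Mul(Rational(1, 2), 7, Add(3, -7)) = Mul(Rational(1, 2), 7, -4) = -14)
Mul(Function('H')(Function('C')(-1), a), Add(-114, D)) = Mul(7, Add(-114, -14)) = Mul(7, -128) = -896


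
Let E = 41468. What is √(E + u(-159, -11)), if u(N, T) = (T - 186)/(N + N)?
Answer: √4193472678/318 ≈ 203.64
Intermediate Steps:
u(N, T) = (-186 + T)/(2*N) (u(N, T) = (-186 + T)/((2*N)) = (-186 + T)*(1/(2*N)) = (-186 + T)/(2*N))
√(E + u(-159, -11)) = √(41468 + (½)*(-186 - 11)/(-159)) = √(41468 + (½)*(-1/159)*(-197)) = √(41468 + 197/318) = √(13187021/318) = √4193472678/318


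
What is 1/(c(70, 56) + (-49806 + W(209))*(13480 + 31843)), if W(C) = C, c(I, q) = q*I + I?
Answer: -1/2247880841 ≈ -4.4486e-10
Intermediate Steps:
c(I, q) = I + I*q (c(I, q) = I*q + I = I + I*q)
1/(c(70, 56) + (-49806 + W(209))*(13480 + 31843)) = 1/(70*(1 + 56) + (-49806 + 209)*(13480 + 31843)) = 1/(70*57 - 49597*45323) = 1/(3990 - 2247884831) = 1/(-2247880841) = -1/2247880841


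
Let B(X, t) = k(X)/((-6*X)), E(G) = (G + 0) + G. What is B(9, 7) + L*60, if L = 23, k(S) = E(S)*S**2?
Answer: 1353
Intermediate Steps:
E(G) = 2*G (E(G) = G + G = 2*G)
k(S) = 2*S**3 (k(S) = (2*S)*S**2 = 2*S**3)
B(X, t) = -X**2/3 (B(X, t) = (2*X**3)/((-6*X)) = (2*X**3)*(-1/(6*X)) = -X**2/3)
B(9, 7) + L*60 = -1/3*9**2 + 23*60 = -1/3*81 + 1380 = -27 + 1380 = 1353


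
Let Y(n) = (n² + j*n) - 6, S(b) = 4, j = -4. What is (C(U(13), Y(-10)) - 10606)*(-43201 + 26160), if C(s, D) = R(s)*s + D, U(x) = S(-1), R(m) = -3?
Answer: 178657844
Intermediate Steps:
U(x) = 4
Y(n) = -6 + n² - 4*n (Y(n) = (n² - 4*n) - 6 = -6 + n² - 4*n)
C(s, D) = D - 3*s (C(s, D) = -3*s + D = D - 3*s)
(C(U(13), Y(-10)) - 10606)*(-43201 + 26160) = (((-6 + (-10)² - 4*(-10)) - 3*4) - 10606)*(-43201 + 26160) = (((-6 + 100 + 40) - 12) - 10606)*(-17041) = ((134 - 12) - 10606)*(-17041) = (122 - 10606)*(-17041) = -10484*(-17041) = 178657844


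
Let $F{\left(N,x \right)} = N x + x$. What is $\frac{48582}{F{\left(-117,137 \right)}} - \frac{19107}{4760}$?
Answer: $- \frac{133724691}{18911480} \approx -7.0711$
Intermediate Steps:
$F{\left(N,x \right)} = x + N x$
$\frac{48582}{F{\left(-117,137 \right)}} - \frac{19107}{4760} = \frac{48582}{137 \left(1 - 117\right)} - \frac{19107}{4760} = \frac{48582}{137 \left(-116\right)} - \frac{19107}{4760} = \frac{48582}{-15892} - \frac{19107}{4760} = 48582 \left(- \frac{1}{15892}\right) - \frac{19107}{4760} = - \frac{24291}{7946} - \frac{19107}{4760} = - \frac{133724691}{18911480}$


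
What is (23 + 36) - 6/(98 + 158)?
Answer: 7549/128 ≈ 58.977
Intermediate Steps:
(23 + 36) - 6/(98 + 158) = 59 - 6/256 = 59 + (1/256)*(-6) = 59 - 3/128 = 7549/128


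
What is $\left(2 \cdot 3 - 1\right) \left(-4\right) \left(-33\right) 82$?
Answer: $54120$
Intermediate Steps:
$\left(2 \cdot 3 - 1\right) \left(-4\right) \left(-33\right) 82 = \left(6 - 1\right) \left(-4\right) \left(-33\right) 82 = 5 \left(-4\right) \left(-33\right) 82 = \left(-20\right) \left(-33\right) 82 = 660 \cdot 82 = 54120$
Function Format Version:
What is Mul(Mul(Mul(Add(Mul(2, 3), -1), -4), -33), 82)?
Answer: 54120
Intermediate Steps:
Mul(Mul(Mul(Add(Mul(2, 3), -1), -4), -33), 82) = Mul(Mul(Mul(Add(6, -1), -4), -33), 82) = Mul(Mul(Mul(5, -4), -33), 82) = Mul(Mul(-20, -33), 82) = Mul(660, 82) = 54120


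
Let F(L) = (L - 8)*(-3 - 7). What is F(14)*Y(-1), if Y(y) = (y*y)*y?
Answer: 60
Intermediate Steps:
Y(y) = y³ (Y(y) = y²*y = y³)
F(L) = 80 - 10*L (F(L) = (-8 + L)*(-10) = 80 - 10*L)
F(14)*Y(-1) = (80 - 10*14)*(-1)³ = (80 - 140)*(-1) = -60*(-1) = 60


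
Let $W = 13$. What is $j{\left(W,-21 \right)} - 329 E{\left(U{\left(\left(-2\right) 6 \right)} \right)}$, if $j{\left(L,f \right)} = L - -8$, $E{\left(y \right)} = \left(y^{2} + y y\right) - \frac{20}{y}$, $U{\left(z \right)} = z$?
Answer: $- \frac{285838}{3} \approx -95279.0$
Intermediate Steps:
$E{\left(y \right)} = - \frac{20}{y} + 2 y^{2}$ ($E{\left(y \right)} = \left(y^{2} + y^{2}\right) - \frac{20}{y} = 2 y^{2} - \frac{20}{y} = - \frac{20}{y} + 2 y^{2}$)
$j{\left(L,f \right)} = 8 + L$ ($j{\left(L,f \right)} = L + 8 = 8 + L$)
$j{\left(W,-21 \right)} - 329 E{\left(U{\left(\left(-2\right) 6 \right)} \right)} = \left(8 + 13\right) - 329 \frac{2 \left(-10 + \left(\left(-2\right) 6\right)^{3}\right)}{\left(-2\right) 6} = 21 - 329 \frac{2 \left(-10 + \left(-12\right)^{3}\right)}{-12} = 21 - 329 \cdot 2 \left(- \frac{1}{12}\right) \left(-10 - 1728\right) = 21 - 329 \cdot 2 \left(- \frac{1}{12}\right) \left(-1738\right) = 21 - \frac{285901}{3} = - \frac{285838}{3}$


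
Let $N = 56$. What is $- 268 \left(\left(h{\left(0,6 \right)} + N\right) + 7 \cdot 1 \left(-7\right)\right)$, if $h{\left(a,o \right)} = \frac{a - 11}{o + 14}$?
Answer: $- \frac{8643}{5} \approx -1728.6$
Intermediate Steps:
$h{\left(a,o \right)} = \frac{-11 + a}{14 + o}$
$- 268 \left(\left(h{\left(0,6 \right)} + N\right) + 7 \cdot 1 \left(-7\right)\right) = - 268 \left(\left(\frac{-11 + 0}{14 + 6} + 56\right) + 7 \cdot 1 \left(-7\right)\right) = - 268 \left(\left(\frac{1}{20} \left(-11\right) + 56\right) + 7 \left(-7\right)\right) = - 268 \left(\left(\frac{1}{20} \left(-11\right) + 56\right) - 49\right) = - 268 \left(\left(- \frac{11}{20} + 56\right) - 49\right) = - 268 \left(\frac{1109}{20} - 49\right) = \left(-268\right) \frac{129}{20} = - \frac{8643}{5}$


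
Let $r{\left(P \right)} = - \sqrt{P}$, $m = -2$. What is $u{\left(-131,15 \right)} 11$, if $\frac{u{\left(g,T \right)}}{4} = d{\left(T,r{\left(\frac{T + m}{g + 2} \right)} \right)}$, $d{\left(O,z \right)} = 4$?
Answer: $176$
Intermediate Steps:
$u{\left(g,T \right)} = 16$ ($u{\left(g,T \right)} = 4 \cdot 4 = 16$)
$u{\left(-131,15 \right)} 11 = 16 \cdot 11 = 176$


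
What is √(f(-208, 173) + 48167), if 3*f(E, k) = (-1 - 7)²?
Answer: √433695/3 ≈ 219.52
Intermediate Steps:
f(E, k) = 64/3 (f(E, k) = (-1 - 7)²/3 = (⅓)*(-8)² = (⅓)*64 = 64/3)
√(f(-208, 173) + 48167) = √(64/3 + 48167) = √(144565/3) = √433695/3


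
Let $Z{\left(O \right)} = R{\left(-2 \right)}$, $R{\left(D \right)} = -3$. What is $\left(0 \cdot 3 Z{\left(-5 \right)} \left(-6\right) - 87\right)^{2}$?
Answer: $7569$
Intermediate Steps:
$Z{\left(O \right)} = -3$
$\left(0 \cdot 3 Z{\left(-5 \right)} \left(-6\right) - 87\right)^{2} = \left(0 \cdot 3 \left(-3\right) \left(-6\right) - 87\right)^{2} = \left(0 \left(-3\right) \left(-6\right) - 87\right)^{2} = \left(0 \left(-6\right) - 87\right)^{2} = \left(0 - 87\right)^{2} = \left(-87\right)^{2} = 7569$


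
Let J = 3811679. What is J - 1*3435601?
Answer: 376078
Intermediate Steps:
J - 1*3435601 = 3811679 - 1*3435601 = 3811679 - 3435601 = 376078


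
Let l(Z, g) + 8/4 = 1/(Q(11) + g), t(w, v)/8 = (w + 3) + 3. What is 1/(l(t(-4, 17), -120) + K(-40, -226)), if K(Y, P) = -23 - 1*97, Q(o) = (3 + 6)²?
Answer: -39/4759 ≈ -0.0081950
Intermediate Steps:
Q(o) = 81 (Q(o) = 9² = 81)
t(w, v) = 48 + 8*w (t(w, v) = 8*((w + 3) + 3) = 8*((3 + w) + 3) = 8*(6 + w) = 48 + 8*w)
K(Y, P) = -120 (K(Y, P) = -23 - 97 = -120)
l(Z, g) = -2 + 1/(81 + g)
1/(l(t(-4, 17), -120) + K(-40, -226)) = 1/((-161 - 2*(-120))/(81 - 120) - 120) = 1/((-161 + 240)/(-39) - 120) = 1/(-1/39*79 - 120) = 1/(-79/39 - 120) = 1/(-4759/39) = -39/4759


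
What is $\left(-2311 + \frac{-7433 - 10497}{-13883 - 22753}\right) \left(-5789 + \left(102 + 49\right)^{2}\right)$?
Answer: $- \frac{360007374098}{9159} \approx -3.9306 \cdot 10^{7}$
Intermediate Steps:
$\left(-2311 + \frac{-7433 - 10497}{-13883 - 22753}\right) \left(-5789 + \left(102 + 49\right)^{2}\right) = \left(-2311 - \frac{17930}{-36636}\right) \left(-5789 + 151^{2}\right) = \left(-2311 - - \frac{8965}{18318}\right) \left(-5789 + 22801\right) = \left(-2311 + \frac{8965}{18318}\right) 17012 = \left(- \frac{42323933}{18318}\right) 17012 = - \frac{360007374098}{9159}$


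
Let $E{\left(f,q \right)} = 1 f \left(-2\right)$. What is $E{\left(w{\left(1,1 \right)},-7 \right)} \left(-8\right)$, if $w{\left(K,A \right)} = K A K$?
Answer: $16$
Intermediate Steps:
$w{\left(K,A \right)} = A K^{2}$ ($w{\left(K,A \right)} = A K K = A K^{2}$)
$E{\left(f,q \right)} = - 2 f$ ($E{\left(f,q \right)} = f \left(-2\right) = - 2 f$)
$E{\left(w{\left(1,1 \right)},-7 \right)} \left(-8\right) = - 2 \cdot 1 \cdot 1^{2} \left(-8\right) = - 2 \cdot 1 \cdot 1 \left(-8\right) = \left(-2\right) 1 \left(-8\right) = \left(-2\right) \left(-8\right) = 16$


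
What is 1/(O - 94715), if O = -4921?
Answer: -1/99636 ≈ -1.0037e-5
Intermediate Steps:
1/(O - 94715) = 1/(-4921 - 94715) = 1/(-99636) = -1/99636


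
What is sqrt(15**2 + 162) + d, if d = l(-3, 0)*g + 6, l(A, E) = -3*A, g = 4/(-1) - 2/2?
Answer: -39 + 3*sqrt(43) ≈ -19.328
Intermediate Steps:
g = -5 (g = 4*(-1) - 2*1/2 = -4 - 1 = -5)
d = -39 (d = -3*(-3)*(-5) + 6 = 9*(-5) + 6 = -45 + 6 = -39)
sqrt(15**2 + 162) + d = sqrt(15**2 + 162) - 39 = sqrt(225 + 162) - 39 = sqrt(387) - 39 = 3*sqrt(43) - 39 = -39 + 3*sqrt(43)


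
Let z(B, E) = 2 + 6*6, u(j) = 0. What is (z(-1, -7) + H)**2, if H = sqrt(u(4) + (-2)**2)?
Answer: 1600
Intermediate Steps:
z(B, E) = 38 (z(B, E) = 2 + 36 = 38)
H = 2 (H = sqrt(0 + (-2)**2) = sqrt(0 + 4) = sqrt(4) = 2)
(z(-1, -7) + H)**2 = (38 + 2)**2 = 40**2 = 1600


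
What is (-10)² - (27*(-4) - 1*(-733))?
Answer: -525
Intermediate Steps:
(-10)² - (27*(-4) - 1*(-733)) = 100 - (-108 + 733) = 100 - 1*625 = 100 - 625 = -525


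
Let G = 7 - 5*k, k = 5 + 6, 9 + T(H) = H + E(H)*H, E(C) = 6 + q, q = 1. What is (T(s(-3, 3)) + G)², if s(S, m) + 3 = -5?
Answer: 14641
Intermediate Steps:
E(C) = 7 (E(C) = 6 + 1 = 7)
s(S, m) = -8 (s(S, m) = -3 - 5 = -8)
T(H) = -9 + 8*H (T(H) = -9 + (H + 7*H) = -9 + 8*H)
k = 11
G = -48 (G = 7 - 5*11 = 7 - 55 = -48)
(T(s(-3, 3)) + G)² = ((-9 + 8*(-8)) - 48)² = ((-9 - 64) - 48)² = (-73 - 48)² = (-121)² = 14641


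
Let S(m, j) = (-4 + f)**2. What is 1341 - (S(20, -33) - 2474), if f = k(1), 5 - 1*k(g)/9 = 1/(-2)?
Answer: 6979/4 ≈ 1744.8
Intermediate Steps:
k(g) = 99/2 (k(g) = 45 - 9/(-2) = 45 - 9*(-1/2) = 45 + 9/2 = 99/2)
f = 99/2 ≈ 49.500
S(m, j) = 8281/4 (S(m, j) = (-4 + 99/2)**2 = (91/2)**2 = 8281/4)
1341 - (S(20, -33) - 2474) = 1341 - (8281/4 - 2474) = 1341 - 1*(-1615/4) = 1341 + 1615/4 = 6979/4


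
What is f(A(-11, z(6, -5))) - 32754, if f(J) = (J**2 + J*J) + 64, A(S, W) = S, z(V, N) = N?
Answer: -32448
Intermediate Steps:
f(J) = 64 + 2*J**2 (f(J) = (J**2 + J**2) + 64 = 2*J**2 + 64 = 64 + 2*J**2)
f(A(-11, z(6, -5))) - 32754 = (64 + 2*(-11)**2) - 32754 = (64 + 2*121) - 32754 = (64 + 242) - 32754 = 306 - 32754 = -32448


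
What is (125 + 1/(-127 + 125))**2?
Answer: 62001/4 ≈ 15500.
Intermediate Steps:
(125 + 1/(-127 + 125))**2 = (125 + 1/(-2))**2 = (125 - 1/2)**2 = (249/2)**2 = 62001/4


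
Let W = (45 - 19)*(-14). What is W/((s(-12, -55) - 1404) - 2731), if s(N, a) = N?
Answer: 28/319 ≈ 0.087774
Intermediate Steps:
W = -364 (W = 26*(-14) = -364)
W/((s(-12, -55) - 1404) - 2731) = -364/((-12 - 1404) - 2731) = -364/(-1416 - 2731) = -364/(-4147) = -364*(-1/4147) = 28/319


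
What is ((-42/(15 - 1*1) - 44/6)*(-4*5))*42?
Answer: 8680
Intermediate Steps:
((-42/(15 - 1*1) - 44/6)*(-4*5))*42 = ((-42/(15 - 1) - 44*⅙)*(-20))*42 = ((-42/14 - 22/3)*(-20))*42 = ((-42*1/14 - 22/3)*(-20))*42 = ((-3 - 22/3)*(-20))*42 = -31/3*(-20)*42 = (620/3)*42 = 8680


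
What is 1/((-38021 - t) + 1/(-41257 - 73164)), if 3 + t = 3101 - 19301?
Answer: -114421/2496437379 ≈ -4.5834e-5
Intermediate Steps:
t = -16203 (t = -3 + (3101 - 19301) = -3 - 16200 = -16203)
1/((-38021 - t) + 1/(-41257 - 73164)) = 1/((-38021 - 1*(-16203)) + 1/(-41257 - 73164)) = 1/((-38021 + 16203) + 1/(-114421)) = 1/(-21818 - 1/114421) = 1/(-2496437379/114421) = -114421/2496437379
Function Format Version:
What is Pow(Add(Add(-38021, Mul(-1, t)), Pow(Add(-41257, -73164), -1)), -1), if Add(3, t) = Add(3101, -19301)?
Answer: Rational(-114421, 2496437379) ≈ -4.5834e-5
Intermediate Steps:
t = -16203 (t = Add(-3, Add(3101, -19301)) = Add(-3, -16200) = -16203)
Pow(Add(Add(-38021, Mul(-1, t)), Pow(Add(-41257, -73164), -1)), -1) = Pow(Add(Add(-38021, Mul(-1, -16203)), Pow(Add(-41257, -73164), -1)), -1) = Pow(Add(Add(-38021, 16203), Pow(-114421, -1)), -1) = Pow(Add(-21818, Rational(-1, 114421)), -1) = Pow(Rational(-2496437379, 114421), -1) = Rational(-114421, 2496437379)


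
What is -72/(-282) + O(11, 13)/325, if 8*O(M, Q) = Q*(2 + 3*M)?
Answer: 809/1880 ≈ 0.43032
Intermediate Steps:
O(M, Q) = Q*(2 + 3*M)/8 (O(M, Q) = (Q*(2 + 3*M))/8 = Q*(2 + 3*M)/8)
-72/(-282) + O(11, 13)/325 = -72/(-282) + ((⅛)*13*(2 + 3*11))/325 = -72*(-1/282) + ((⅛)*13*(2 + 33))*(1/325) = 12/47 + ((⅛)*13*35)*(1/325) = 12/47 + (455/8)*(1/325) = 12/47 + 7/40 = 809/1880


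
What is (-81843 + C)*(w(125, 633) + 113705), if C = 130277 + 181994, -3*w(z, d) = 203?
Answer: 78555670336/3 ≈ 2.6185e+10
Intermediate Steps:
w(z, d) = -203/3 (w(z, d) = -1/3*203 = -203/3)
C = 312271
(-81843 + C)*(w(125, 633) + 113705) = (-81843 + 312271)*(-203/3 + 113705) = 230428*(340912/3) = 78555670336/3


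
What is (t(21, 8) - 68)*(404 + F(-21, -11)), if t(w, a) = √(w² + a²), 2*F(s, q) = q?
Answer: -27098 + 797*√505/2 ≈ -18143.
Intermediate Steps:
F(s, q) = q/2
t(w, a) = √(a² + w²)
(t(21, 8) - 68)*(404 + F(-21, -11)) = (√(8² + 21²) - 68)*(404 + (½)*(-11)) = (√(64 + 441) - 68)*(404 - 11/2) = (√505 - 68)*(797/2) = (-68 + √505)*(797/2) = -27098 + 797*√505/2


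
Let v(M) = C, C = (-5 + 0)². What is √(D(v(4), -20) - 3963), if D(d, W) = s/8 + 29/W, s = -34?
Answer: I*√396870/10 ≈ 62.998*I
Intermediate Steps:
C = 25 (C = (-5)² = 25)
v(M) = 25
D(d, W) = -17/4 + 29/W (D(d, W) = -34/8 + 29/W = -34*⅛ + 29/W = -17/4 + 29/W)
√(D(v(4), -20) - 3963) = √((-17/4 + 29/(-20)) - 3963) = √((-17/4 + 29*(-1/20)) - 3963) = √((-17/4 - 29/20) - 3963) = √(-57/10 - 3963) = √(-39687/10) = I*√396870/10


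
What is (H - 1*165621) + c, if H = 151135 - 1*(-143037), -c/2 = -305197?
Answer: 738945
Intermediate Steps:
c = 610394 (c = -2*(-305197) = 610394)
H = 294172 (H = 151135 + 143037 = 294172)
(H - 1*165621) + c = (294172 - 1*165621) + 610394 = (294172 - 165621) + 610394 = 128551 + 610394 = 738945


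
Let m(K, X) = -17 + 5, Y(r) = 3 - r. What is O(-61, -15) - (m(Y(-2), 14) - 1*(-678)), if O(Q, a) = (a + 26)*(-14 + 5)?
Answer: -765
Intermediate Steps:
O(Q, a) = -234 - 9*a (O(Q, a) = (26 + a)*(-9) = -234 - 9*a)
m(K, X) = -12
O(-61, -15) - (m(Y(-2), 14) - 1*(-678)) = (-234 - 9*(-15)) - (-12 - 1*(-678)) = (-234 + 135) - (-12 + 678) = -99 - 1*666 = -99 - 666 = -765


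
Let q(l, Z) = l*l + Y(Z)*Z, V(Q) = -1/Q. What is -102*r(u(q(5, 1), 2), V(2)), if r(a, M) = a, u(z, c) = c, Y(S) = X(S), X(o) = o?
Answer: -204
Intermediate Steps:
Y(S) = S
q(l, Z) = Z² + l² (q(l, Z) = l*l + Z*Z = l² + Z² = Z² + l²)
-102*r(u(q(5, 1), 2), V(2)) = -102*2 = -204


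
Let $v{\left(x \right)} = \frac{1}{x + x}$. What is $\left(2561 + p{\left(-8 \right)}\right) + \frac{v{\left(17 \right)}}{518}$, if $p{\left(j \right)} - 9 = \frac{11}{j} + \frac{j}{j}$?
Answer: $\frac{90512473}{35224} \approx 2569.6$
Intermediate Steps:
$v{\left(x \right)} = \frac{1}{2 x}$
$p{\left(j \right)} = 10 + \frac{11}{j}$ ($p{\left(j \right)} = 9 + \left(\frac{11}{j} + \frac{j}{j}\right) = 9 + \left(\frac{11}{j} + 1\right) = 9 + \left(1 + \frac{11}{j}\right) = 10 + \frac{11}{j}$)
$\left(2561 + p{\left(-8 \right)}\right) + \frac{v{\left(17 \right)}}{518} = \left(2561 + \left(10 + \frac{11}{-8}\right)\right) + \frac{\frac{1}{2} \cdot \frac{1}{17}}{518} = \left(2561 + \left(10 + 11 \left(- \frac{1}{8}\right)\right)\right) + \frac{1}{2} \cdot \frac{1}{17} \cdot \frac{1}{518} = \left(2561 + \left(10 - \frac{11}{8}\right)\right) + \frac{1}{34} \cdot \frac{1}{518} = \left(2561 + \frac{69}{8}\right) + \frac{1}{17612} = \frac{20557}{8} + \frac{1}{17612} = \frac{90512473}{35224}$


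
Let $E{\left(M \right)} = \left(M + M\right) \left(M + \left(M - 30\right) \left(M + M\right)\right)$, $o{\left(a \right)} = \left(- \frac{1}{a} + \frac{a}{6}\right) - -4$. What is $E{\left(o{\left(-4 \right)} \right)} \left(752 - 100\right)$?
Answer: $- \frac{93731357}{108} \approx -8.6788 \cdot 10^{5}$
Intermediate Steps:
$o{\left(a \right)} = 4 - \frac{1}{a} + \frac{a}{6}$ ($o{\left(a \right)} = \left(- \frac{1}{a} + a \frac{1}{6}\right) + 4 = \left(- \frac{1}{a} + \frac{a}{6}\right) + 4 = 4 - \frac{1}{a} + \frac{a}{6}$)
$E{\left(M \right)} = 2 M \left(M + 2 M \left(-30 + M\right)\right)$ ($E{\left(M \right)} = 2 M \left(M + \left(-30 + M\right) 2 M\right) = 2 M \left(M + 2 M \left(-30 + M\right)\right)$)
$E{\left(o{\left(-4 \right)} \right)} \left(752 - 100\right) = \left(4 - \frac{1}{-4} + \frac{1}{6} \left(-4\right)\right)^{2} \left(-118 + 4 \left(4 - \frac{1}{-4} + \frac{1}{6} \left(-4\right)\right)\right) \left(752 - 100\right) = \left(4 - - \frac{1}{4} - \frac{2}{3}\right)^{2} \left(-118 + 4 \left(4 - - \frac{1}{4} - \frac{2}{3}\right)\right) 652 = \left(4 + \frac{1}{4} - \frac{2}{3}\right)^{2} \left(-118 + 4 \left(4 + \frac{1}{4} - \frac{2}{3}\right)\right) 652 = \left(\frac{43}{12}\right)^{2} \left(-118 + 4 \cdot \frac{43}{12}\right) 652 = \frac{1849 \left(-118 + \frac{43}{3}\right)}{144} \cdot 652 = \frac{1849}{144} \left(- \frac{311}{3}\right) 652 = \left(- \frac{575039}{432}\right) 652 = - \frac{93731357}{108}$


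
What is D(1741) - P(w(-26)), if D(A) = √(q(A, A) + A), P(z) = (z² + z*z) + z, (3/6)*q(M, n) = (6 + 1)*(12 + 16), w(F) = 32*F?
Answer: -1383616 + 3*√237 ≈ -1.3836e+6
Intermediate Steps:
q(M, n) = 392 (q(M, n) = 2*((6 + 1)*(12 + 16)) = 2*(7*28) = 2*196 = 392)
P(z) = z + 2*z² (P(z) = (z² + z²) + z = 2*z² + z = z + 2*z²)
D(A) = √(392 + A)
D(1741) - P(w(-26)) = √(392 + 1741) - 32*(-26)*(1 + 2*(32*(-26))) = √2133 - (-832)*(1 + 2*(-832)) = 3*√237 - (-832)*(1 - 1664) = 3*√237 - (-832)*(-1663) = 3*√237 - 1*1383616 = 3*√237 - 1383616 = -1383616 + 3*√237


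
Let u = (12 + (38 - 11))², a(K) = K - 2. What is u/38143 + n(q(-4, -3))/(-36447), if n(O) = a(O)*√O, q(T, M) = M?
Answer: 1521/38143 + 5*I*√3/36447 ≈ 0.039876 + 0.00023761*I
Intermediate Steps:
a(K) = -2 + K
n(O) = √O*(-2 + O) (n(O) = (-2 + O)*√O = √O*(-2 + O))
u = 1521 (u = (12 + 27)² = 39² = 1521)
u/38143 + n(q(-4, -3))/(-36447) = 1521/38143 + (√(-3)*(-2 - 3))/(-36447) = 1521*(1/38143) + ((I*√3)*(-5))*(-1/36447) = 1521/38143 - 5*I*√3*(-1/36447) = 1521/38143 + 5*I*√3/36447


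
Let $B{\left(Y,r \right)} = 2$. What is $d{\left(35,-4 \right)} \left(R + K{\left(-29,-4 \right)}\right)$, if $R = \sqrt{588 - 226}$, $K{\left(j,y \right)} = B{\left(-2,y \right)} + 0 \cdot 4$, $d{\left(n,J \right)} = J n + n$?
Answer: $-210 - 105 \sqrt{362} \approx -2207.8$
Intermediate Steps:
$d{\left(n,J \right)} = n + J n$
$K{\left(j,y \right)} = 2$ ($K{\left(j,y \right)} = 2 + 0 \cdot 4 = 2 + 0 = 2$)
$R = \sqrt{362}$ ($R = \sqrt{588 - 226} = \sqrt{362} \approx 19.026$)
$d{\left(35,-4 \right)} \left(R + K{\left(-29,-4 \right)}\right) = 35 \left(1 - 4\right) \left(\sqrt{362} + 2\right) = 35 \left(-3\right) \left(2 + \sqrt{362}\right) = - 105 \left(2 + \sqrt{362}\right) = -210 - 105 \sqrt{362}$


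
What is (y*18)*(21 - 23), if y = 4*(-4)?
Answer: 576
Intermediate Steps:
y = -16
(y*18)*(21 - 23) = (-16*18)*(21 - 23) = -288*(-2) = 576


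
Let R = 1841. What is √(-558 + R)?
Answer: √1283 ≈ 35.819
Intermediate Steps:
√(-558 + R) = √(-558 + 1841) = √1283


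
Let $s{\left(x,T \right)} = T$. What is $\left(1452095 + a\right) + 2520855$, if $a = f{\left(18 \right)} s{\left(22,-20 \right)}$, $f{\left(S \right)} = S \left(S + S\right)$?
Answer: $3959990$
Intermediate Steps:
$f{\left(S \right)} = 2 S^{2}$ ($f{\left(S \right)} = S 2 S = 2 S^{2}$)
$a = -12960$ ($a = 2 \cdot 18^{2} \left(-20\right) = 2 \cdot 324 \left(-20\right) = 648 \left(-20\right) = -12960$)
$\left(1452095 + a\right) + 2520855 = \left(1452095 - 12960\right) + 2520855 = 1439135 + 2520855 = 3959990$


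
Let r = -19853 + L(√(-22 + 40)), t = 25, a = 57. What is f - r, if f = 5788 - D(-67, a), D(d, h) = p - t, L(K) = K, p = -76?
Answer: 25742 - 3*√2 ≈ 25738.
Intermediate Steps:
D(d, h) = -101 (D(d, h) = -76 - 1*25 = -76 - 25 = -101)
f = 5889 (f = 5788 - 1*(-101) = 5788 + 101 = 5889)
r = -19853 + 3*√2 (r = -19853 + √(-22 + 40) = -19853 + √18 = -19853 + 3*√2 ≈ -19849.)
f - r = 5889 - (-19853 + 3*√2) = 5889 + (19853 - 3*√2) = 25742 - 3*√2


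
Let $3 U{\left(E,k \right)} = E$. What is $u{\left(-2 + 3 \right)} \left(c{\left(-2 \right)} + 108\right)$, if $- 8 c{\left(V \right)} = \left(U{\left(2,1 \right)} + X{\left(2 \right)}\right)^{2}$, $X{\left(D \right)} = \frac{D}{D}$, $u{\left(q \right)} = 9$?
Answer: $\frac{7751}{8} \approx 968.88$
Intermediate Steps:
$U{\left(E,k \right)} = \frac{E}{3}$
$X{\left(D \right)} = 1$
$c{\left(V \right)} = - \frac{25}{72}$ ($c{\left(V \right)} = - \frac{\left(\frac{1}{3} \cdot 2 + 1\right)^{2}}{8} = - \frac{\left(\frac{2}{3} + 1\right)^{2}}{8} = - \frac{\left(\frac{5}{3}\right)^{2}}{8} = \left(- \frac{1}{8}\right) \frac{25}{9} = - \frac{25}{72}$)
$u{\left(-2 + 3 \right)} \left(c{\left(-2 \right)} + 108\right) = 9 \left(- \frac{25}{72} + 108\right) = 9 \cdot \frac{7751}{72} = \frac{7751}{8}$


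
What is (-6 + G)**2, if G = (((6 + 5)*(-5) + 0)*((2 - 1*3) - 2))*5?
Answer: 670761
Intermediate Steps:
G = 825 (G = ((11*(-5) + 0)*((2 - 3) - 2))*5 = ((-55 + 0)*(-1 - 2))*5 = -55*(-3)*5 = 165*5 = 825)
(-6 + G)**2 = (-6 + 825)**2 = 819**2 = 670761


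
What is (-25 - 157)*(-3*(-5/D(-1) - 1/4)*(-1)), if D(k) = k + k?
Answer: -2457/2 ≈ -1228.5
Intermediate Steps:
D(k) = 2*k
(-25 - 157)*(-3*(-5/D(-1) - 1/4)*(-1)) = (-25 - 157)*(-3*(-5/(2*(-1)) - 1/4)*(-1)) = -182*(-3*(-5/(-2) - 1*¼))*(-1) = -182*(-3*(-5*(-½) - ¼))*(-1) = -182*(-3*(5/2 - ¼))*(-1) = -182*(-3*9/4)*(-1) = -(-2457)*(-1)/2 = -182*27/4 = -2457/2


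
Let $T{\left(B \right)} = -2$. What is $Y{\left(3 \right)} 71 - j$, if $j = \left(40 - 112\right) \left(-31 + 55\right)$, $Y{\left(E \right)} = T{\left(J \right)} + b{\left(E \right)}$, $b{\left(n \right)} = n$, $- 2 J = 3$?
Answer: $1799$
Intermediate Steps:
$J = - \frac{3}{2}$ ($J = \left(- \frac{1}{2}\right) 3 = - \frac{3}{2} \approx -1.5$)
$Y{\left(E \right)} = -2 + E$
$j = -1728$ ($j = \left(-72\right) 24 = -1728$)
$Y{\left(3 \right)} 71 - j = \left(-2 + 3\right) 71 - -1728 = 1 \cdot 71 + 1728 = 71 + 1728 = 1799$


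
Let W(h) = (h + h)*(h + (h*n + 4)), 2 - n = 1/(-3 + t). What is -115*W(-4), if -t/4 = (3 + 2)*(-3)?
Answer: -415840/57 ≈ -7295.4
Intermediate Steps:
t = 60 (t = -4*(3 + 2)*(-3) = -20*(-3) = -4*(-15) = 60)
n = 113/57 (n = 2 - 1/(-3 + 60) = 2 - 1/57 = 113/57 ≈ 1.9825)
W(h) = 2*h*(4 + 170*h/57) (W(h) = (h + h)*(h + (h*(113/57) + 4)) = (2*h)*(h + (113*h/57 + 4)) = (2*h)*(h + (4 + 113*h/57)) = (2*h)*(4 + 170*h/57) = 2*h*(4 + 170*h/57))
-115*W(-4) = -460*(-4)*(114 + 85*(-4))/57 = -460*(-4)*(114 - 340)/57 = -460*(-4)*(-226)/57 = -115*3616/57 = -415840/57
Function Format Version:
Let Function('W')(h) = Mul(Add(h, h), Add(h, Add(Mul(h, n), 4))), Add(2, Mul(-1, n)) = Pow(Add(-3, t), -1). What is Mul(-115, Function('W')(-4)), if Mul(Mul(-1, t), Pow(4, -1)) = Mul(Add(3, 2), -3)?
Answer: Rational(-415840, 57) ≈ -7295.4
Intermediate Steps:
t = 60 (t = Mul(-4, Mul(Add(3, 2), -3)) = Mul(-4, Mul(5, -3)) = Mul(-4, -15) = 60)
n = Rational(113, 57) (n = Add(2, Mul(-1, Pow(Add(-3, 60), -1))) = Add(2, Mul(-1, Pow(57, -1))) = Add(2, Mul(-1, Rational(1, 57))) = Add(2, Rational(-1, 57)) = Rational(113, 57) ≈ 1.9825)
Function('W')(h) = Mul(2, h, Add(4, Mul(Rational(170, 57), h))) (Function('W')(h) = Mul(Add(h, h), Add(h, Add(Mul(h, Rational(113, 57)), 4))) = Mul(Mul(2, h), Add(h, Add(Mul(Rational(113, 57), h), 4))) = Mul(Mul(2, h), Add(h, Add(4, Mul(Rational(113, 57), h)))) = Mul(Mul(2, h), Add(4, Mul(Rational(170, 57), h))) = Mul(2, h, Add(4, Mul(Rational(170, 57), h))))
Mul(-115, Function('W')(-4)) = Mul(-115, Mul(Rational(4, 57), -4, Add(114, Mul(85, -4)))) = Mul(-115, Mul(Rational(4, 57), -4, Add(114, -340))) = Mul(-115, Mul(Rational(4, 57), -4, -226)) = Mul(-115, Rational(3616, 57)) = Rational(-415840, 57)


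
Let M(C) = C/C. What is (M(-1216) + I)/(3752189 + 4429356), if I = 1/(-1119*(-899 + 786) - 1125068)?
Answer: 199724/1634052529889 ≈ 1.2223e-7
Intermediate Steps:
M(C) = 1
I = -1/998621 (I = 1/(-1119*(-113) - 1125068) = 1/(126447 - 1125068) = 1/(-998621) = -1/998621 ≈ -1.0014e-6)
(M(-1216) + I)/(3752189 + 4429356) = (1 - 1/998621)/(3752189 + 4429356) = (998620/998621)/8181545 = (998620/998621)*(1/8181545) = 199724/1634052529889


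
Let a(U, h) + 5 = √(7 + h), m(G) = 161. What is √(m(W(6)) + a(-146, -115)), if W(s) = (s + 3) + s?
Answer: √(156 + 6*I*√3) ≈ 12.497 + 0.41579*I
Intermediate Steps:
W(s) = 3 + 2*s (W(s) = (3 + s) + s = 3 + 2*s)
a(U, h) = -5 + √(7 + h)
√(m(W(6)) + a(-146, -115)) = √(161 + (-5 + √(7 - 115))) = √(161 + (-5 + √(-108))) = √(161 + (-5 + 6*I*√3)) = √(156 + 6*I*√3)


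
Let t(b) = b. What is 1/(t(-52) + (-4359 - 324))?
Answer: -1/4735 ≈ -0.00021119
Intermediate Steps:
1/(t(-52) + (-4359 - 324)) = 1/(-52 + (-4359 - 324)) = 1/(-52 - 4683) = 1/(-4735) = -1/4735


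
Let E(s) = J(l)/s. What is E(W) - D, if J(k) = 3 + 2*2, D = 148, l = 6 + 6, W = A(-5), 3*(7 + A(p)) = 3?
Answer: -895/6 ≈ -149.17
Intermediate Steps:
A(p) = -6 (A(p) = -7 + (⅓)*3 = -7 + 1 = -6)
W = -6
l = 12
J(k) = 7 (J(k) = 3 + 4 = 7)
E(s) = 7/s
E(W) - D = 7/(-6) - 1*148 = 7*(-⅙) - 148 = -7/6 - 148 = -895/6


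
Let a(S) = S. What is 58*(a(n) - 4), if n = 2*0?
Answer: -232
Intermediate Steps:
n = 0
58*(a(n) - 4) = 58*(0 - 4) = 58*(-4) = -232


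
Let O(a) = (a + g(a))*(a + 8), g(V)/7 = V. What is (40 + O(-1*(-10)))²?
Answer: 2190400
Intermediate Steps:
g(V) = 7*V
O(a) = 8*a*(8 + a) (O(a) = (a + 7*a)*(a + 8) = (8*a)*(8 + a) = 8*a*(8 + a))
(40 + O(-1*(-10)))² = (40 + 8*(-1*(-10))*(8 - 1*(-10)))² = (40 + 8*10*(8 + 10))² = (40 + 8*10*18)² = (40 + 1440)² = 1480² = 2190400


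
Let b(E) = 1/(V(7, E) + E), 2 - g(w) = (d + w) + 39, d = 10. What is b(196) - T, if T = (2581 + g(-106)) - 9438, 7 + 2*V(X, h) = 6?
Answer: 2658020/391 ≈ 6798.0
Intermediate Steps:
V(X, h) = -1/2 (V(X, h) = -7/2 + (1/2)*6 = -7/2 + 3 = -1/2)
g(w) = -47 - w (g(w) = 2 - ((10 + w) + 39) = 2 - (49 + w) = 2 + (-49 - w) = -47 - w)
T = -6798 (T = (2581 + (-47 - 1*(-106))) - 9438 = (2581 + (-47 + 106)) - 9438 = (2581 + 59) - 9438 = 2640 - 9438 = -6798)
b(E) = 1/(-1/2 + E)
b(196) - T = 2/(-1 + 2*196) - 1*(-6798) = 2/(-1 + 392) + 6798 = 2/391 + 6798 = 2658020/391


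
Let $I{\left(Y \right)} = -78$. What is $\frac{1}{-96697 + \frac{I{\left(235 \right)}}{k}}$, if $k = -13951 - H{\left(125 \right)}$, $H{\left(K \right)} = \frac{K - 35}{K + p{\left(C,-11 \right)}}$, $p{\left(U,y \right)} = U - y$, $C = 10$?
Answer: $- \frac{509234}{49241397251} \approx -1.0342 \cdot 10^{-5}$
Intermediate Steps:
$H{\left(K \right)} = \frac{-35 + K}{21 + K}$ ($H{\left(K \right)} = \frac{K - 35}{K + \left(10 - -11\right)} = \frac{-35 + K}{K + \left(10 + 11\right)} = \frac{-35 + K}{K + 21} = \frac{-35 + K}{21 + K}$)
$k = - \frac{1018468}{73}$ ($k = -13951 - \frac{-35 + 125}{21 + 125} = -13951 - \frac{1}{146} \cdot 90 = -13951 - \frac{45}{73} = - \frac{1018468}{73} \approx -13952.0$)
$\frac{1}{-96697 + \frac{I{\left(235 \right)}}{k}} = \frac{1}{-96697 - \frac{78}{- \frac{1018468}{73}}} = \frac{1}{-96697 - - \frac{2847}{509234}} = \frac{1}{-96697 + \frac{2847}{509234}} = \frac{1}{- \frac{49241397251}{509234}} = - \frac{509234}{49241397251}$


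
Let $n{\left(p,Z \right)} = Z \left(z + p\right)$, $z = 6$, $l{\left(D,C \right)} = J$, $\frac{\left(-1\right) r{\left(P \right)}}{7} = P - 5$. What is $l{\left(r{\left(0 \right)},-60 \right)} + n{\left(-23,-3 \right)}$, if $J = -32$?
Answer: $19$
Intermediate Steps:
$r{\left(P \right)} = 35 - 7 P$ ($r{\left(P \right)} = - 7 \left(P - 5\right) = - 7 \left(-5 + P\right) = 35 - 7 P$)
$l{\left(D,C \right)} = -32$
$n{\left(p,Z \right)} = Z \left(6 + p\right)$
$l{\left(r{\left(0 \right)},-60 \right)} + n{\left(-23,-3 \right)} = -32 - 3 \left(6 - 23\right) = -32 - -51 = -32 + 51 = 19$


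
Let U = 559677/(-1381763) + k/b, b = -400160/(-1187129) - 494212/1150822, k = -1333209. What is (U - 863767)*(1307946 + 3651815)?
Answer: 1955913198097241082570363265287/29058583167315794 ≈ 6.7309e+13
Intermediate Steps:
b = -63090232914/683087085019 (b = -400160*(-1/1187129) - 494212*1/1150822 = 400160/1187129 - 247106/575411 = -63090232914/683087085019 ≈ -0.092360)
U = 419456185783827825189365/29058583167315794 (U = 559677/(-1381763) - 1333209/(-63090232914/683087085019) = 559677*(-1/1381763) - 1333209*(-683087085019/63090232914) = -559677/1381763 + 303565949843698657/21030077638 = 419456185783827825189365/29058583167315794 ≈ 1.4435e+7)
(U - 863767)*(1307946 + 3651815) = (419456185783827825189365/29058583167315794 - 863767)*(1307946 + 3651815) = (394356340577144963753367/29058583167315794)*4959761 = 1955913198097241082570363265287/29058583167315794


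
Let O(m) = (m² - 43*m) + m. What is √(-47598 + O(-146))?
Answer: 5*I*√806 ≈ 141.95*I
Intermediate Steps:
O(m) = m² - 42*m
√(-47598 + O(-146)) = √(-47598 - 146*(-42 - 146)) = √(-47598 - 146*(-188)) = √(-47598 + 27448) = √(-20150) = 5*I*√806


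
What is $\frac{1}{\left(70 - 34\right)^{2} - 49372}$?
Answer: $- \frac{1}{48076} \approx -2.08 \cdot 10^{-5}$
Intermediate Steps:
$\frac{1}{\left(70 - 34\right)^{2} - 49372} = \frac{1}{36^{2} - 49372} = \frac{1}{1296 - 49372} = \frac{1}{-48076} = - \frac{1}{48076}$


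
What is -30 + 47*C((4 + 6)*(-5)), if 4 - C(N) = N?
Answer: 2508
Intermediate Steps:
C(N) = 4 - N
-30 + 47*C((4 + 6)*(-5)) = -30 + 47*(4 - (4 + 6)*(-5)) = -30 + 47*(4 - 10*(-5)) = -30 + 47*(4 - 1*(-50)) = -30 + 47*(4 + 50) = -30 + 47*54 = -30 + 2538 = 2508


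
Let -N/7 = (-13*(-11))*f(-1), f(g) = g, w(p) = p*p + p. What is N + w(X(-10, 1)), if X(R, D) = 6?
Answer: 1043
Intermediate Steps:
w(p) = p + p² (w(p) = p² + p = p + p²)
N = 1001 (N = -7*(-13*(-11))*(-1) = -1001*(-1) = -7*(-143) = 1001)
N + w(X(-10, 1)) = 1001 + 6*(1 + 6) = 1001 + 6*7 = 1001 + 42 = 1043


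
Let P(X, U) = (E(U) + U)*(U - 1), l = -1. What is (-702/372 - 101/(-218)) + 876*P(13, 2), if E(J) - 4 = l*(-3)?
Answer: 26635225/3379 ≈ 7882.6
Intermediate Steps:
E(J) = 7 (E(J) = 4 - 1*(-3) = 4 + 3 = 7)
P(X, U) = (-1 + U)*(7 + U) (P(X, U) = (7 + U)*(U - 1) = (7 + U)*(-1 + U) = (-1 + U)*(7 + U))
(-702/372 - 101/(-218)) + 876*P(13, 2) = (-702/372 - 101/(-218)) + 876*(-7 + 2² + 6*2) = (-702*1/372 - 101*(-1/218)) + 876*(-7 + 4 + 12) = (-117/62 + 101/218) + 876*9 = -4811/3379 + 7884 = 26635225/3379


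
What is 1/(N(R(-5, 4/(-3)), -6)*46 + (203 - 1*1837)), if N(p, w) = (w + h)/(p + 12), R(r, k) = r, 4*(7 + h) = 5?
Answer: -14/23957 ≈ -0.00058438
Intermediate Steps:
h = -23/4 (h = -7 + (¼)*5 = -7 + 5/4 = -23/4 ≈ -5.7500)
N(p, w) = (-23/4 + w)/(12 + p) (N(p, w) = (w - 23/4)/(p + 12) = (-23/4 + w)/(12 + p))
1/(N(R(-5, 4/(-3)), -6)*46 + (203 - 1*1837)) = 1/(((-23/4 - 6)/(12 - 5))*46 + (203 - 1*1837)) = 1/((-47/4/7)*46 + (203 - 1837)) = 1/(((⅐)*(-47/4))*46 - 1634) = 1/(-47/28*46 - 1634) = 1/(-1081/14 - 1634) = 1/(-23957/14) = -14/23957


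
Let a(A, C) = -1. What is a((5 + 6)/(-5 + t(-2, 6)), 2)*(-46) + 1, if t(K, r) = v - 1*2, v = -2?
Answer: 47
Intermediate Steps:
t(K, r) = -4 (t(K, r) = -2 - 1*2 = -2 - 2 = -4)
a((5 + 6)/(-5 + t(-2, 6)), 2)*(-46) + 1 = -1*(-46) + 1 = 46 + 1 = 47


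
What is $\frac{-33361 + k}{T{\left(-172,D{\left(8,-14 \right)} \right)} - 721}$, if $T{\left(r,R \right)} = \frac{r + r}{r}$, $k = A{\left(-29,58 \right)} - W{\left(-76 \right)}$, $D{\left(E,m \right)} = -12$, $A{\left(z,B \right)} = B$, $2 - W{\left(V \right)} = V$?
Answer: $\frac{33381}{719} \approx 46.427$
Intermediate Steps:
$W{\left(V \right)} = 2 - V$
$k = -20$ ($k = 58 - \left(2 - -76\right) = 58 - \left(2 + 76\right) = 58 - 78 = -20$)
$T{\left(r,R \right)} = 2$ ($T{\left(r,R \right)} = \frac{2 r}{r} = 2$)
$\frac{-33361 + k}{T{\left(-172,D{\left(8,-14 \right)} \right)} - 721} = \frac{-33361 - 20}{2 - 721} = - \frac{33381}{-719} = \left(-33381\right) \left(- \frac{1}{719}\right) = \frac{33381}{719}$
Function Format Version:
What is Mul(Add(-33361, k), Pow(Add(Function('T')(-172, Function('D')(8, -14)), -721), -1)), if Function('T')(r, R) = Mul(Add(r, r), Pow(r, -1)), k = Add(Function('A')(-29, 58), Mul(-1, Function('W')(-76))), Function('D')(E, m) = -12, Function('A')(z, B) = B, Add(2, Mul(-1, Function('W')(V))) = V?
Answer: Rational(33381, 719) ≈ 46.427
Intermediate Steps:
Function('W')(V) = Add(2, Mul(-1, V))
k = -20 (k = Add(58, Mul(-1, Add(2, Mul(-1, -76)))) = Add(58, Mul(-1, Add(2, 76))) = Add(58, Mul(-1, 78)) = Add(58, -78) = -20)
Function('T')(r, R) = 2 (Function('T')(r, R) = Mul(Mul(2, r), Pow(r, -1)) = 2)
Mul(Add(-33361, k), Pow(Add(Function('T')(-172, Function('D')(8, -14)), -721), -1)) = Mul(Add(-33361, -20), Pow(Add(2, -721), -1)) = Mul(-33381, Pow(-719, -1)) = Mul(-33381, Rational(-1, 719)) = Rational(33381, 719)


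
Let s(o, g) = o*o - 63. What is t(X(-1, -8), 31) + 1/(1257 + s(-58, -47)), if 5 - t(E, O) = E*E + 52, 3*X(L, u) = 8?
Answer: -2219737/41022 ≈ -54.111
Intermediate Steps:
X(L, u) = 8/3 (X(L, u) = (⅓)*8 = 8/3)
t(E, O) = -47 - E² (t(E, O) = 5 - (E*E + 52) = 5 - (E² + 52) = 5 - (52 + E²) = 5 + (-52 - E²) = -47 - E²)
s(o, g) = -63 + o² (s(o, g) = o² - 63 = -63 + o²)
t(X(-1, -8), 31) + 1/(1257 + s(-58, -47)) = (-47 - (8/3)²) + 1/(1257 + (-63 + (-58)²)) = (-47 - 1*64/9) + 1/(1257 + (-63 + 3364)) = (-47 - 64/9) + 1/(1257 + 3301) = -487/9 + 1/4558 = -2219737/41022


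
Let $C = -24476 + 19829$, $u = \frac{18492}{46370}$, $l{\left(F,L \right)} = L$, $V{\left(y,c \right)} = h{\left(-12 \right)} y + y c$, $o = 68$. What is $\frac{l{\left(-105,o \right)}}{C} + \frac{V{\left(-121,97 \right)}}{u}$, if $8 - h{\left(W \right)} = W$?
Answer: $- \frac{508428549281}{14322054} \approx -35500.0$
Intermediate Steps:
$h{\left(W \right)} = 8 - W$
$V{\left(y,c \right)} = 20 y + c y$ ($V{\left(y,c \right)} = \left(8 - -12\right) y + y c = \left(8 + 12\right) y + c y = 20 y + c y$)
$u = \frac{9246}{23185}$ ($u = 18492 \cdot \frac{1}{46370} = \frac{9246}{23185} \approx 0.39879$)
$C = -4647$
$\frac{l{\left(-105,o \right)}}{C} + \frac{V{\left(-121,97 \right)}}{u} = \frac{68}{-4647} + \frac{\left(-121\right) \left(20 + 97\right)}{\frac{9246}{23185}} = 68 \left(- \frac{1}{4647}\right) + \left(-121\right) 117 \cdot \frac{23185}{9246} = - \frac{68}{4647} - \frac{109410015}{3082} = - \frac{508428549281}{14322054}$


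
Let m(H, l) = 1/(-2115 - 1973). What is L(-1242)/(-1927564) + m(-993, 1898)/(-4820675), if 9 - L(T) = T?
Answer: -6163338560459/9496587096585400 ≈ -0.00064901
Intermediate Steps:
L(T) = 9 - T
m(H, l) = -1/4088 (m(H, l) = 1/(-4088) = -1/4088)
L(-1242)/(-1927564) + m(-993, 1898)/(-4820675) = (9 - 1*(-1242))/(-1927564) - 1/4088/(-4820675) = (9 + 1242)*(-1/1927564) - 1/4088*(-1/4820675) = 1251*(-1/1927564) + 1/19706919400 = -1251/1927564 + 1/19706919400 = -6163338560459/9496587096585400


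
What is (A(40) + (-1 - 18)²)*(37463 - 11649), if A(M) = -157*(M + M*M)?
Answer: -6637269866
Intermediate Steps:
A(M) = -157*M - 157*M² (A(M) = -157*(M + M²) = -157*M - 157*M²)
(A(40) + (-1 - 18)²)*(37463 - 11649) = (-157*40*(1 + 40) + (-1 - 18)²)*(37463 - 11649) = (-157*40*41 + (-19)²)*25814 = (-257480 + 361)*25814 = -257119*25814 = -6637269866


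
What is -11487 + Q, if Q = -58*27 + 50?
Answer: -13003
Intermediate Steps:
Q = -1516 (Q = -1566 + 50 = -1516)
-11487 + Q = -11487 - 1516 = -13003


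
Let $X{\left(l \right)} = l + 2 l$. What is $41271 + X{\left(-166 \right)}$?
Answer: $40773$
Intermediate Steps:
$X{\left(l \right)} = 3 l$
$41271 + X{\left(-166 \right)} = 41271 + 3 \left(-166\right) = 41271 - 498 = 40773$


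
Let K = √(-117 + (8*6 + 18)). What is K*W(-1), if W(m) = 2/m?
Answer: -2*I*√51 ≈ -14.283*I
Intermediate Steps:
K = I*√51 (K = √(-117 + (48 + 18)) = √(-117 + 66) = √(-51) = I*√51 ≈ 7.1414*I)
K*W(-1) = (I*√51)*(2/(-1)) = (I*√51)*(2*(-1)) = (I*√51)*(-2) = -2*I*√51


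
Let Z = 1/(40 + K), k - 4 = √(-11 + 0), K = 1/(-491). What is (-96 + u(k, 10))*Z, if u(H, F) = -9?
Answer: -51555/19639 ≈ -2.6251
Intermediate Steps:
K = -1/491 ≈ -0.0020367
k = 4 + I*√11 (k = 4 + √(-11 + 0) = 4 + √(-11) = 4 + I*√11 ≈ 4.0 + 3.3166*I)
Z = 491/19639 (Z = 1/(40 - 1/491) = 1/(19639/491) = 491/19639 ≈ 0.025001)
(-96 + u(k, 10))*Z = (-96 - 9)*(491/19639) = -105*491/19639 = -51555/19639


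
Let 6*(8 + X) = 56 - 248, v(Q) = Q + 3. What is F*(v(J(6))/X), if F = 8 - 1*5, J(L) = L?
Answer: -27/40 ≈ -0.67500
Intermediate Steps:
v(Q) = 3 + Q
X = -40 (X = -8 + (56 - 248)/6 = -8 + (⅙)*(-192) = -8 - 32 = -40)
F = 3 (F = 8 - 5 = 3)
F*(v(J(6))/X) = 3*((3 + 6)/(-40)) = 3*(9*(-1/40)) = 3*(-9/40) = -27/40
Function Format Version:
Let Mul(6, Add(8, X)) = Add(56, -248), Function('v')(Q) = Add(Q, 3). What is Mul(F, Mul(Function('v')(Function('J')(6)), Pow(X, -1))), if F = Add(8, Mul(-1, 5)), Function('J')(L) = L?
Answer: Rational(-27, 40) ≈ -0.67500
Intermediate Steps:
Function('v')(Q) = Add(3, Q)
X = -40 (X = Add(-8, Mul(Rational(1, 6), Add(56, -248))) = Add(-8, Mul(Rational(1, 6), -192)) = Add(-8, -32) = -40)
F = 3 (F = Add(8, -5) = 3)
Mul(F, Mul(Function('v')(Function('J')(6)), Pow(X, -1))) = Mul(3, Mul(Add(3, 6), Pow(-40, -1))) = Mul(3, Mul(9, Rational(-1, 40))) = Mul(3, Rational(-9, 40)) = Rational(-27, 40)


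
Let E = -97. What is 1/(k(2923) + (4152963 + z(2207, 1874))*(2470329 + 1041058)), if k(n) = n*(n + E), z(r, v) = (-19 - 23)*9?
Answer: 1/14581341245793 ≈ 6.8581e-14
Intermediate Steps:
z(r, v) = -378 (z(r, v) = -42*9 = -378)
k(n) = n*(-97 + n) (k(n) = n*(n - 97) = n*(-97 + n))
1/(k(2923) + (4152963 + z(2207, 1874))*(2470329 + 1041058)) = 1/(2923*(-97 + 2923) + (4152963 - 378)*(2470329 + 1041058)) = 1/(2923*2826 + 4152585*3511387) = 1/(8260398 + 14581332985395) = 1/14581341245793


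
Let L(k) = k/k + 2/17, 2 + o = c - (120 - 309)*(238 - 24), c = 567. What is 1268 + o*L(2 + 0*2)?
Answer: 800765/17 ≈ 47104.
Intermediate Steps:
o = 41011 (o = -2 + (567 - (120 - 309)*(238 - 24)) = -2 + (567 - (-189)*214) = -2 + (567 - 1*(-40446)) = -2 + (567 + 40446) = -2 + 41013 = 41011)
L(k) = 19/17 (L(k) = 1 + 2*(1/17) = 1 + 2/17 = 19/17)
1268 + o*L(2 + 0*2) = 1268 + 41011*(19/17) = 1268 + 779209/17 = 800765/17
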